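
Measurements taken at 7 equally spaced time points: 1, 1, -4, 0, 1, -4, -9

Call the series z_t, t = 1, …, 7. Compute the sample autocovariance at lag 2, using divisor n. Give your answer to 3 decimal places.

Mean z̄ = (1 + 1 − 4 + 0 + 1 − 4 − 9)/7 = -2.0000
Σ_{t=1}^{5}(z_t−z̄)(z_{t+2}−z̄) = -31.0000
γ_2 = -31.0000 / 7 = -4.429

-4.429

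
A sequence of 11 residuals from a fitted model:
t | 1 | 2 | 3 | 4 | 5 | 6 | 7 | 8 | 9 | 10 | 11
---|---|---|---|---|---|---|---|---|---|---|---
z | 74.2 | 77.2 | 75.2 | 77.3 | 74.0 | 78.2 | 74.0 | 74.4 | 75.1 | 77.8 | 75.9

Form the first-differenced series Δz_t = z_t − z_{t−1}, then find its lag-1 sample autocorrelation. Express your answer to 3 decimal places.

First differences Δz: 3.0, -2.0, 2.1, -3.3, 4.2, -4.2, 0.4, 0.7, 2.7, -1.9
Mean of differences = 0.1700
Numerator Σ(Δz_t−Δz̄)(Δz_{t+1}−Δz̄) = -53.4009
Denominator Σ(Δz_t−Δz̄)² = 74.8410
r_1(Δz) = -53.4009 / 74.8410 = -0.714

-0.714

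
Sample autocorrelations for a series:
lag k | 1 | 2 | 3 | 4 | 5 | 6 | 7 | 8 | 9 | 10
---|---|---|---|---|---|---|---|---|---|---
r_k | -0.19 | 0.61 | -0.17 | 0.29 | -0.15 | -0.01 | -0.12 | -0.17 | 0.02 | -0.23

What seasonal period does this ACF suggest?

2

The largest autocorrelation is r_2 = 0.61, with a weaker echo at lag 4 (0.29); the remaining lags stay at or below 0.02.
The dominant spike at lag 2 indicates a seasonal period of 2.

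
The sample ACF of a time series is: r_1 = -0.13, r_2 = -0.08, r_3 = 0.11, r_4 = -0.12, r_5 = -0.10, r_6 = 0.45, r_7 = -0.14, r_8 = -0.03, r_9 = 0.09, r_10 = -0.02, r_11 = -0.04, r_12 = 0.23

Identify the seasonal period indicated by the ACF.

The largest autocorrelation is r_6 = 0.45, with a weaker echo at lag 12 (0.23); the remaining lags stay at or below 0.11.
The dominant spike at lag 6 indicates a seasonal period of 6.

6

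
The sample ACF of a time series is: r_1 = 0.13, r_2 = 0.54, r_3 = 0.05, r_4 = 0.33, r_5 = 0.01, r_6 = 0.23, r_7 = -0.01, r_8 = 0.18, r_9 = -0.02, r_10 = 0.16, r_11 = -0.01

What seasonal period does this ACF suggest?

2

The largest autocorrelation is r_2 = 0.54, with weaker echoes at lags 4 (0.33), 6 (0.23), 8 (0.18) and 10 (0.16); the remaining lags stay at or below 0.13.
The dominant spike at lag 2 indicates a seasonal period of 2.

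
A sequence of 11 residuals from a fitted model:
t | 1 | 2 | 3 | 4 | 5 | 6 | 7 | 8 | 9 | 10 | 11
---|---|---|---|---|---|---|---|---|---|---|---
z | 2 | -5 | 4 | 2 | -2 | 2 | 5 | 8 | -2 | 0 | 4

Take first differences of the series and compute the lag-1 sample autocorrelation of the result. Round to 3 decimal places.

-0.366

First differences Δz: -7, 9, -2, -4, 4, 3, 3, -10, 2, 4
Mean of differences = 0.2000
Numerator Σ(Δz_t−Δz̄)(Δz_{t+1}−Δz̄) = -111.0400
Denominator Σ(Δz_t−Δz̄)² = 303.6000
r_1(Δz) = -111.0400 / 303.6000 = -0.366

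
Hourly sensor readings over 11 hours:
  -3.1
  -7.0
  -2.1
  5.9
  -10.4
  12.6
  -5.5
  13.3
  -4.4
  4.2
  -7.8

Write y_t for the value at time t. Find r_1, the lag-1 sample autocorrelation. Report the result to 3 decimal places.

-0.626

Mean ȳ = (-3.1 − 7.0 − 2.1 + 5.9 − 10.4 + 12.6 − 5.5 + 13.3 − 4.4 + 4.2 − 7.8)/11 = -0.3909
Numerator Σ_{t=1}^{10}(y_t−ȳ)(y_{t+1}−ȳ) = -418.1728
Denominator Σ(y_t−ȳ)² = 668.0491
r_1 = -418.1728 / 668.0491 = -0.626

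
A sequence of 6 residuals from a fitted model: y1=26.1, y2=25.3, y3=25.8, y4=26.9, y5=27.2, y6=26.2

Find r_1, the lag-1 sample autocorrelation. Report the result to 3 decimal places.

Mean ȳ = (26.1 + 25.3 + 25.8 + 26.9 + 27.2 + 26.2)/6 = 26.2500
Deviations from mean: -0.1500, -0.9500, -0.4500, 0.6500, 0.9500, -0.0500
Σ(y_t−ȳ)(y_{t+1}−ȳ) = (0.1425) + (0.4275) + (-0.2925) + (0.6175) + (-0.0475) = 0.8475
Denominator Σ(y_t−ȳ)² = 2.4550
r_1 = 0.8475 / 2.4550 = 0.345

0.345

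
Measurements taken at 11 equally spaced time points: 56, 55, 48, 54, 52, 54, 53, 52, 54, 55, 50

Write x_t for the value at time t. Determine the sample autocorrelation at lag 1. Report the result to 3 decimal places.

Mean x̄ = (56 + 55 + 48 + 54 + 52 + 54 + 53 + 52 + 54 + 55 + 50)/11 = 53.0000
Numerator Σ_{t=1}^{10}(x_t−x̄)(x_{t+1}−x̄) = -16.0000
Denominator Σ(x_t−x̄)² = 56.0000
r_1 = -16.0000 / 56.0000 = -0.286

-0.286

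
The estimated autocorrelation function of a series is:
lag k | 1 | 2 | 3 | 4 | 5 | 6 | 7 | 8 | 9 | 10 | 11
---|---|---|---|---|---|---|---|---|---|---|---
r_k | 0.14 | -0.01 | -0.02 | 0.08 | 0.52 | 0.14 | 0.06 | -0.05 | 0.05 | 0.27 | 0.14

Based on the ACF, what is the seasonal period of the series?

The largest autocorrelation is r_5 = 0.52, with a weaker echo at lag 10 (0.27); the remaining lags stay at or below 0.14.
The dominant spike at lag 5 indicates a seasonal period of 5.

5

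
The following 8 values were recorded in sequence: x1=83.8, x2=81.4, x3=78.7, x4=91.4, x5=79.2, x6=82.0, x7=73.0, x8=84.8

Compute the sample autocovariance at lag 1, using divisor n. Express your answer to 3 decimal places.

Mean x̄ = (83.8 + 81.4 + 78.7 + 91.4 + 79.2 + 82.0 + 73.0 + 84.8)/8 = 81.7875
Deviations: 2.0125, -0.3875, -3.0875, 9.6125, -2.5875, 0.2125, -8.7875, 3.0125
Σ_{t=1}^{7}(x_t−x̄)(x_{t+1}−x̄) = -83.0239
γ_1 = -83.0239 / 8 = -10.378

-10.378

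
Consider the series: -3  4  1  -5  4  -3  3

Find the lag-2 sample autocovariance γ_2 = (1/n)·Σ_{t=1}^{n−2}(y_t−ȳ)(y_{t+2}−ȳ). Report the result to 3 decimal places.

1.137

Mean ȳ = (-3 + 4 + 1 − 5 + 4 − 3 + 3)/7 = 0.1429
Deviations: -3.1429, 3.8571, 0.8571, -5.1429, 3.8571, -3.1429, 2.8571
Σ_{t=1}^{5}(y_t−ȳ)(y_{t+2}−ȳ) = 7.9592
γ_2 = 7.9592 / 7 = 1.137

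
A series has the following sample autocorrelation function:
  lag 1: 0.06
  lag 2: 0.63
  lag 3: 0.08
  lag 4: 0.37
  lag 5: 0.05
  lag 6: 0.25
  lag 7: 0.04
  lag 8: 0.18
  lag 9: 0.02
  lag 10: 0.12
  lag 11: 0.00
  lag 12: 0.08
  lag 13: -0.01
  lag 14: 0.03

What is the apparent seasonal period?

2

The largest autocorrelation is r_2 = 0.63, with weaker echoes at lags 4 (0.37), 6 (0.25) and 8 (0.18); the remaining lags stay at or below 0.12.
The dominant spike at lag 2 indicates a seasonal period of 2.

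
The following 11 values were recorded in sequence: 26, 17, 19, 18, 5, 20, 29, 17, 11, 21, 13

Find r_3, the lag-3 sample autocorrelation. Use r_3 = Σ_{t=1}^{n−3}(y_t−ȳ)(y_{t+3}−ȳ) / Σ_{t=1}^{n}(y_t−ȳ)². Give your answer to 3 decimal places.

Mean ȳ = (26 + 17 + 19 + 18 + 5 + 20 + 29 + 17 + 11 + 21 + 13)/11 = 17.8182
Numerator Σ_{t=1}^{8}(y_t−ȳ)(y_{t+3}−ȳ) = 51.7190
Denominator Σ(y_t−ȳ)² = 443.6364
r_3 = 51.7190 / 443.6364 = 0.117

0.117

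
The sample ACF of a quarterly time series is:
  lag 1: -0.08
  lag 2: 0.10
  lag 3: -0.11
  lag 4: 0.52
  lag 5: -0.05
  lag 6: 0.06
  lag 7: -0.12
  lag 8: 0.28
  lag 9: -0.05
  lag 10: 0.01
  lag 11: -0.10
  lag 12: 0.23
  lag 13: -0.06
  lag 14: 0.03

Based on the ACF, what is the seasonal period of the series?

4

The largest autocorrelation is r_4 = 0.52, with weaker echoes at lags 8 (0.28) and 12 (0.23); the remaining lags stay at or below 0.10.
The dominant spike at lag 4 indicates a seasonal period of 4.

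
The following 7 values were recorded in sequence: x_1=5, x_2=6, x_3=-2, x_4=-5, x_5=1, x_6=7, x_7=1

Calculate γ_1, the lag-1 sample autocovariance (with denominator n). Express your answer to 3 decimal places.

Mean x̄ = (5 + 6 − 2 − 5 + 1 + 7 + 1)/7 = 1.8571
Σ_{t=1}^{6}(x_t−x̄)(x_{t+1}−x̄) = 20.5510
γ_1 = 20.5510 / 7 = 2.936

2.936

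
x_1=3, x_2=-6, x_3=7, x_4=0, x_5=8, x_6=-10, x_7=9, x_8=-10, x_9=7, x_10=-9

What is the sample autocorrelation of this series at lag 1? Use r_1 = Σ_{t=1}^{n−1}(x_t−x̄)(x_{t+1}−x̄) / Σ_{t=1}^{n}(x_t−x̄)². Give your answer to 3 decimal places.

Mean x̄ = (3 − 6 + 7 + 0 + 8 − 10 + 9 − 10 + 7 − 9)/10 = -0.1000
Numerator Σ_{t=1}^{9}(x_t−x̄)(x_{t+1}−x̄) = -452.5100
Denominator Σ(x_t−x̄)² = 568.9000
r_1 = -452.5100 / 568.9000 = -0.795

-0.795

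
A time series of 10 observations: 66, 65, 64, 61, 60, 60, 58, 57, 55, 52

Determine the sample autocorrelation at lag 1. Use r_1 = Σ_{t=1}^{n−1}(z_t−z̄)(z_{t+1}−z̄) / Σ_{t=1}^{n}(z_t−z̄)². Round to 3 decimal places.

0.640

Mean z̄ = (66 + 65 + 64 + 61 + 60 + 60 + 58 + 57 + 55 + 52)/10 = 59.8000
Numerator Σ_{t=1}^{9}(z_t−z̄)(z_{t+1}−z̄) = 114.9600
Denominator Σ(z_t−z̄)² = 179.6000
r_1 = 114.9600 / 179.6000 = 0.640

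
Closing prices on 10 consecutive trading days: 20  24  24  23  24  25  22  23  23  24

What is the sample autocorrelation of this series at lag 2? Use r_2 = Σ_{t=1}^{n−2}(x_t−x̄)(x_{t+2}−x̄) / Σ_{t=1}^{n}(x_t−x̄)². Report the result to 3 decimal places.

Mean x̄ = (20 + 24 + 24 + 23 + 24 + 25 + 22 + 23 + 23 + 24)/10 = 23.2000
Numerator Σ_{t=1}^{8}(x_t−x̄)(x_{t+2}−x̄) = -3.6800
Denominator Σ(x_t−x̄)² = 17.6000
r_2 = -3.6800 / 17.6000 = -0.209

-0.209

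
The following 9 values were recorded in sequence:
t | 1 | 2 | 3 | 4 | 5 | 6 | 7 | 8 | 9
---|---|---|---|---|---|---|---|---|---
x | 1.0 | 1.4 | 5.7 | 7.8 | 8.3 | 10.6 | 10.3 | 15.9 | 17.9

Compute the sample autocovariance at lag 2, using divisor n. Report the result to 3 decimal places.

Mean x̄ = (1.0 + 1.4 + 5.7 + 7.8 + 8.3 + 10.6 + 10.3 + 15.9 + 17.9)/9 = 8.7667
Σ_{t=1}^{7}(x_t−x̄)(x_{t+2}−x̄) = 56.9644
γ_2 = 56.9644 / 9 = 6.329

6.329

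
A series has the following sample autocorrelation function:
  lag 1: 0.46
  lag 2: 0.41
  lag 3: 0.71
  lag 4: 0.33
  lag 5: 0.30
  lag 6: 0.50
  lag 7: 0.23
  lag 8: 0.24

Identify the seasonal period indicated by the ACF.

The largest autocorrelation is r_3 = 0.71, with a weaker echo at lag 6 (0.50); the remaining lags stay at or below 0.46. The elevated value at lag 1 (0.46), dropping to 0.41 at lag 2, reflects decaying short-term dependence rather than seasonality.
The dominant spike at lag 3 indicates a seasonal period of 3.

3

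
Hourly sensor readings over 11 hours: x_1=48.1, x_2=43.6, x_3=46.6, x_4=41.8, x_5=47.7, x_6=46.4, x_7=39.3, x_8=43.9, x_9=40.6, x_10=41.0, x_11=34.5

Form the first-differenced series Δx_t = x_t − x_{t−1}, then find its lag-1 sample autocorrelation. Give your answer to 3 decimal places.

-0.573

First differences Δx: -4.5, 3.0, -4.8, 5.9, -1.3, -7.1, 4.6, -3.3, 0.4, -6.5
Mean of differences = -1.3600
Numerator Σ(Δx_t−Δx̄)(Δx_{t+1}−Δx̄) = -111.8056
Denominator Σ(Δx_t−Δx̄)² = 195.1640
r_1(Δx) = -111.8056 / 195.1640 = -0.573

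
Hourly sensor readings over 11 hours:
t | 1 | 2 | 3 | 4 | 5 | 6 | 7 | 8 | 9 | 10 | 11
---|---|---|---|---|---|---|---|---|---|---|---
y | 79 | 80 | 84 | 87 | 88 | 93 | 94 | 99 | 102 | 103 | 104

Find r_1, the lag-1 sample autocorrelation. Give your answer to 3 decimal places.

0.760

Mean ȳ = (79 + 80 + 84 + 87 + 88 + 93 + 94 + 99 + 102 + 103 + 104)/11 = 92.0909
Numerator Σ_{t=1}^{10}(y_t−ȳ)(y_{t+1}−ȳ) = 635.8099
Denominator Σ(y_t−ȳ)² = 836.9091
r_1 = 635.8099 / 836.9091 = 0.760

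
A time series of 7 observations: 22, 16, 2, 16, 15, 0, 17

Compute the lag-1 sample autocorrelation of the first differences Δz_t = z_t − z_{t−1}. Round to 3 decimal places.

-0.405

First differences Δz: -6, -14, 14, -1, -15, 17
Mean of differences = -0.8333
Numerator Σ(Δz_t−Δz̄)(Δz_{t+1}−Δz̄) = -380.0278
Denominator Σ(Δz_t−Δz̄)² = 938.8333
r_1(Δz) = -380.0278 / 938.8333 = -0.405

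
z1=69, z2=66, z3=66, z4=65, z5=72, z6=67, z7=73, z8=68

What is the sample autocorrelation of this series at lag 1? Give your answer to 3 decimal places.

-0.224

Mean z̄ = (69 + 66 + 66 + 65 + 72 + 67 + 73 + 68)/8 = 68.2500
Numerator Σ_{t=1}^{7}(z_t−z̄)(z_{t+1}−z̄) = -13.3125
Denominator Σ(z_t−z̄)² = 59.5000
r_1 = -13.3125 / 59.5000 = -0.224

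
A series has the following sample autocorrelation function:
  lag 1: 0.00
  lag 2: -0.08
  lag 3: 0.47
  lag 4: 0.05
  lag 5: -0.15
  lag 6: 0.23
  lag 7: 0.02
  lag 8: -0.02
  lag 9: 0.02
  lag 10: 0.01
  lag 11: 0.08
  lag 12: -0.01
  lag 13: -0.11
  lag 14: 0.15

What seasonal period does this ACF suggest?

The largest autocorrelation is r_3 = 0.47, with a weaker echo at lag 6 (0.23); the remaining lags stay at or below 0.15.
The dominant spike at lag 3 indicates a seasonal period of 3.

3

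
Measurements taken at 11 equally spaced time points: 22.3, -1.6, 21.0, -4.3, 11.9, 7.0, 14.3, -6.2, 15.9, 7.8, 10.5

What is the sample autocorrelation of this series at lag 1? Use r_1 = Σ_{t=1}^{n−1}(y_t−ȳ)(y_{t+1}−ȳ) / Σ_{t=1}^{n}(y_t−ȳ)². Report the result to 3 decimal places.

-0.728

Mean ȳ = (22.3 − 1.6 + 21.0 − 4.3 + 11.9 + 7.0 + 14.3 − 6.2 + 15.9 + 7.8 + 10.5)/11 = 8.9636
Numerator Σ_{t=1}^{10}(y_t−ȳ)(y_{t+1}−ȳ) = -678.8240
Denominator Σ(y_t−ȳ)² = 932.9655
r_1 = -678.8240 / 932.9655 = -0.728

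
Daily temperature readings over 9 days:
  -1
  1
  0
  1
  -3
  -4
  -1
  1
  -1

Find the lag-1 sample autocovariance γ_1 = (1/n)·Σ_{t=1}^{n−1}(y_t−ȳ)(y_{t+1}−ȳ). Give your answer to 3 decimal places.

Mean ȳ = (-1 + 1 + 0 + 1 − 3 − 4 − 1 + 1 − 1)/9 = -0.7778
Σ_{t=1}^{8}(y_t−ȳ)(y_{t+1}−ȳ) = 5.5062
γ_1 = 5.5062 / 9 = 0.612

0.612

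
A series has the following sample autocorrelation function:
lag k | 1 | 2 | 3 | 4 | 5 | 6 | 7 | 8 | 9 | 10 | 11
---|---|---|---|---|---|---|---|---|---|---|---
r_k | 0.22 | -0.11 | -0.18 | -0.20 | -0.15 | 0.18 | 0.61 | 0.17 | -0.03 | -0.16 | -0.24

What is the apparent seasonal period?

7

The largest autocorrelation is r_7 = 0.61; the remaining lags stay at or below 0.22.
The dominant spike at lag 7 indicates a seasonal period of 7.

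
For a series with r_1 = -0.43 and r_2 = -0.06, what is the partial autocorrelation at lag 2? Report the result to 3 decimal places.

φ_{22} = (r_2 − r_1²) / (1 − r_1²)
r_1² = (-0.43)² = 0.1849
Numerator = -0.06 − 0.1849 = -0.2449; denominator = 1 − 0.1849 = 0.8151
φ_{22} = -0.2449 / 0.8151 = -0.300

-0.300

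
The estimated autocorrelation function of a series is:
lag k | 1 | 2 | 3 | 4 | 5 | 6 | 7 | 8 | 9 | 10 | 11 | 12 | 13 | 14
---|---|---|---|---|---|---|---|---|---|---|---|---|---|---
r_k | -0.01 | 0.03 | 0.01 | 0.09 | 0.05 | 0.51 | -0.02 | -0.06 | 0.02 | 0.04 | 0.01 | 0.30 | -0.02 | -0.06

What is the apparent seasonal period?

The largest autocorrelation is r_6 = 0.51, with a weaker echo at lag 12 (0.30); the remaining lags stay at or below 0.09.
The dominant spike at lag 6 indicates a seasonal period of 6.

6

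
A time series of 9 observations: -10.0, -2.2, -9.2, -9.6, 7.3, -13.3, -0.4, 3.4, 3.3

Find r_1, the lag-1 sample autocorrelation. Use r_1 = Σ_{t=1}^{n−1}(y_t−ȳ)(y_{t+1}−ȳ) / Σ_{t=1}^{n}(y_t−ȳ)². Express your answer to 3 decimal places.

-0.267

Mean ȳ = (-10.0 − 2.2 − 9.2 − 9.6 + 7.3 − 13.3 − 0.4 + 3.4 + 3.3)/9 = -3.4111
Numerator Σ_{t=1}^{8}(y_t−ȳ)(y_{t+1}−ȳ) = -114.9323
Denominator Σ(y_t−ȳ)² = 429.7089
r_1 = -114.9323 / 429.7089 = -0.267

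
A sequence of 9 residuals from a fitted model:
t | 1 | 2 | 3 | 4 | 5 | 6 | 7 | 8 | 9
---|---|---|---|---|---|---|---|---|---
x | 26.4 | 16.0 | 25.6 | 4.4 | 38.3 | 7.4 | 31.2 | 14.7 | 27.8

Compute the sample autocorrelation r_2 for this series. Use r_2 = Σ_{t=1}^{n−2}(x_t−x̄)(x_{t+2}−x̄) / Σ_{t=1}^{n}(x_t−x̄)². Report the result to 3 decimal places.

0.726

Mean x̄ = (26.4 + 16.0 + 25.6 + 4.4 + 38.3 + 7.4 + 31.2 + 14.7 + 27.8)/9 = 21.3111
Numerator Σ_{t=1}^{7}(x_t−x̄)(x_{t+2}−x̄) = 743.8953
Denominator Σ(x_t−x̄)² = 1024.2289
r_2 = 743.8953 / 1024.2289 = 0.726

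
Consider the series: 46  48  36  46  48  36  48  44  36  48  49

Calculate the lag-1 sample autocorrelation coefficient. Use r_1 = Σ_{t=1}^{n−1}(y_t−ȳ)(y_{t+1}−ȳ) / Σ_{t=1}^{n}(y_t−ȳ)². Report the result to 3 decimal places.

-0.372

Mean ȳ = (46 + 48 + 36 + 46 + 48 + 36 + 48 + 44 + 36 + 48 + 49)/11 = 44.0909
Numerator Σ_{t=1}^{10}(y_t−ȳ)(y_{t+1}−ȳ) = -107.4628
Denominator Σ(y_t−ȳ)² = 288.9091
r_1 = -107.4628 / 288.9091 = -0.372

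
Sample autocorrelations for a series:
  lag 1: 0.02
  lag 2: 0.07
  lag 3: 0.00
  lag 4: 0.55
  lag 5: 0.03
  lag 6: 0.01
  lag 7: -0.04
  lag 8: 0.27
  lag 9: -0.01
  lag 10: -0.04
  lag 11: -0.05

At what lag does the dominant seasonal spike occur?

4

The largest autocorrelation is r_4 = 0.55, with a weaker echo at lag 8 (0.27); the remaining lags stay at or below 0.07.
The dominant spike at lag 4 indicates a seasonal period of 4.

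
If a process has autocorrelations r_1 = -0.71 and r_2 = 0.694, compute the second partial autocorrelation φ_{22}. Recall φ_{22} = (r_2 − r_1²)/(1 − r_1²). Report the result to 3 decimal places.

0.383

φ_{22} = (r_2 − r_1²) / (1 − r_1²)
r_1² = (-0.71)² = 0.5041
Numerator = 0.694 − 0.5041 = 0.1899; denominator = 1 − 0.5041 = 0.4959
φ_{22} = 0.1899 / 0.4959 = 0.383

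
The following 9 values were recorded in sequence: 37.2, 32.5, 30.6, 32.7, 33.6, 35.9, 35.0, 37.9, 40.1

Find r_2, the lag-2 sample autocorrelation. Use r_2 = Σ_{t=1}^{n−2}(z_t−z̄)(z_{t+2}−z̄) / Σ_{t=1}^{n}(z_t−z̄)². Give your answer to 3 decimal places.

0.043

Mean z̄ = (37.2 + 32.5 + 30.6 + 32.7 + 33.6 + 35.9 + 35.0 + 37.9 + 40.1)/9 = 35.0556
Σ(z_t−z̄)(z_{t+2}−z̄) = (-9.5547) + (6.0198) + (6.4853) + (-1.9891) + (0.0809) + (2.4020) + (-0.2802) = 3.1638
Denominator Σ(z_t−z̄)² = 72.9022
r_2 = 3.1638 / 72.9022 = 0.043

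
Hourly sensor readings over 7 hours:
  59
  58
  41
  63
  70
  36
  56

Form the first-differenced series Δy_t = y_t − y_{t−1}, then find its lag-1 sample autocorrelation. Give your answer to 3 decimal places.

-0.476

First differences Δy: -1, -17, 22, 7, -34, 20
Mean of differences = -0.5000
Numerator Σ(Δy_t−Δȳ)(Δy_{t+1}−Δȳ) = -1132.2500
Denominator Σ(Δy_t−Δȳ)² = 2377.5000
r_1(Δy) = -1132.2500 / 2377.5000 = -0.476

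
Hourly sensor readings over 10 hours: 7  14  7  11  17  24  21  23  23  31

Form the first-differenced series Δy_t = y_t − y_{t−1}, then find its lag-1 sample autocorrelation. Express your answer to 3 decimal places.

First differences Δy: 7, -7, 4, 6, 7, -3, 2, 0, 8
Mean of differences = 2.6667
Numerator Σ(Δy_t−Δȳ)(Δy_{t+1}−Δȳ) = -69.1111
Denominator Σ(Δy_t−Δȳ)² = 212.0000
r_1(Δy) = -69.1111 / 212.0000 = -0.326

-0.326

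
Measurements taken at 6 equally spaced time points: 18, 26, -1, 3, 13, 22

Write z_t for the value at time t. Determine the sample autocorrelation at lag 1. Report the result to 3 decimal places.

0.050

Mean z̄ = (18 + 26 − 1 + 3 + 13 + 22)/6 = 13.5000
Deviations from mean: 4.5000, 12.5000, -14.5000, -10.5000, -0.5000, 8.5000
Numerator Σ_{t=1}^{5}(z_t−z̄)(z_{t+1}−z̄) = 28.2500
Denominator Σ(z_t−z̄)² = 569.5000
r_1 = 28.2500 / 569.5000 = 0.050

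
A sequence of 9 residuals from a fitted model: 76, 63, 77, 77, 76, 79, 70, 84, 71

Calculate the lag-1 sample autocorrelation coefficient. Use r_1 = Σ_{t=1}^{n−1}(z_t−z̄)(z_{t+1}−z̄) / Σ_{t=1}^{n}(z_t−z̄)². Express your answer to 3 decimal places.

Mean z̄ = (76 + 63 + 77 + 77 + 76 + 79 + 70 + 84 + 71)/9 = 74.7778
Numerator Σ_{t=1}^{8}(z_t−z̄)(z_{t+1}−z̄) = -126.8272
Denominator Σ(z_t−z̄)² = 291.5556
r_1 = -126.8272 / 291.5556 = -0.435

-0.435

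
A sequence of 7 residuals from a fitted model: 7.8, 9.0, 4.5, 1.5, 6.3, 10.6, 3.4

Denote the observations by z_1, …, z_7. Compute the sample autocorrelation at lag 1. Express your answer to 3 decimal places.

-0.074

Mean z̄ = (7.8 + 9.0 + 4.5 + 1.5 + 6.3 + 10.6 + 3.4)/7 = 6.1571
Numerator Σ_{t=1}^{6}(z_t−z̄)(z_{t+1}−z̄) = -4.6033
Denominator Σ(z_t−z̄)² = 62.5771
r_1 = -4.6033 / 62.5771 = -0.074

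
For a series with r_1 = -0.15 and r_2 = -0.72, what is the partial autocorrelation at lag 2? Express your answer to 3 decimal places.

-0.760

φ_{22} = (r_2 − r_1²) / (1 − r_1²)
r_1² = (-0.15)² = 0.0225
Numerator = -0.72 − 0.0225 = -0.7425; denominator = 1 − 0.0225 = 0.9775
φ_{22} = -0.7425 / 0.9775 = -0.760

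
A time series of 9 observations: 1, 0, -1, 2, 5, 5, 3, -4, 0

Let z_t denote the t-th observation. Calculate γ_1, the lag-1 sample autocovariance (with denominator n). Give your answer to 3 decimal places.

Mean z̄ = (1 + 0 − 1 + 2 + 5 + 5 + 3 − 4 + 0)/9 = 1.2222
Σ_{t=1}^{8}(z_t−z̄)(z_{t+1}−z̄) = 22.2840
γ_1 = 22.2840 / 9 = 2.476

2.476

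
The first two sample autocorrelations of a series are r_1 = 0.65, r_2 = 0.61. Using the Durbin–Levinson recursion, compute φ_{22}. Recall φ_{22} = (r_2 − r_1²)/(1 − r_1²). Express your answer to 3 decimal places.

0.325

φ_{22} = (r_2 − r_1²) / (1 − r_1²)
r_1² = (0.65)² = 0.4225
Numerator = 0.61 − 0.4225 = 0.1875; denominator = 1 − 0.4225 = 0.5775
φ_{22} = 0.1875 / 0.5775 = 0.325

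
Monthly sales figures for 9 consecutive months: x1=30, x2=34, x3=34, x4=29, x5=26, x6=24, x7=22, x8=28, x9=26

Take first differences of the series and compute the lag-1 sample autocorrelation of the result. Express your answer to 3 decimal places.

-0.023

First differences Δx: 4, 0, -5, -3, -2, -2, 6, -2
Mean of differences = -0.5000
Numerator Σ(Δx_t−Δx̄)(Δx_{t+1}−Δx̄) = -2.2500
Denominator Σ(Δx_t−Δx̄)² = 96.0000
r_1(Δx) = -2.2500 / 96.0000 = -0.023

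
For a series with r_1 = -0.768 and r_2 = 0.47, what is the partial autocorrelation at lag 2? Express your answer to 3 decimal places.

φ_{22} = (r_2 − r_1²) / (1 − r_1²)
r_1² = (-0.768)² = 0.589824
Numerator = 0.47 − 0.5898 = -0.1198; denominator = 1 − 0.5898 = 0.4102
φ_{22} = -0.1198 / 0.4102 = -0.292

-0.292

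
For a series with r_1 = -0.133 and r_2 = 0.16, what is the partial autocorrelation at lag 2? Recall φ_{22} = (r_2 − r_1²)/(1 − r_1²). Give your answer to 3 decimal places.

φ_{22} = (r_2 − r_1²) / (1 − r_1²)
r_1² = (-0.133)² = 0.017689
Numerator = 0.16 − 0.0177 = 0.1423; denominator = 1 − 0.0177 = 0.9823
φ_{22} = 0.1423 / 0.9823 = 0.145

0.145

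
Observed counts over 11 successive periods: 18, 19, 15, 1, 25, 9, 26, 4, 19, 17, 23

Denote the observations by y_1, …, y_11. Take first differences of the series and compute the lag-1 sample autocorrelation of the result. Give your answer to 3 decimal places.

-0.810

First differences Δy: 1, -4, -14, 24, -16, 17, -22, 15, -2, 6
Mean of differences = 0.5000
Numerator Σ(Δy_t−Δȳ)(Δy_{t+1}−Δȳ) = -1685.2500
Denominator Σ(Δy_t−Δȳ)² = 2080.5000
r_1(Δy) = -1685.2500 / 2080.5000 = -0.810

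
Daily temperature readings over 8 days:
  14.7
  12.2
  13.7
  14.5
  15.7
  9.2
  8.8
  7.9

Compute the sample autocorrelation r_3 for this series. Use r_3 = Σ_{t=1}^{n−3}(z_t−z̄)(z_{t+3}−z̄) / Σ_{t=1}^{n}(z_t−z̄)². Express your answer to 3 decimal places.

Mean z̄ = (14.7 + 12.2 + 13.7 + 14.5 + 15.7 + 9.2 + 8.8 + 7.9)/8 = 12.0875
Deviations from mean: 2.6125, 0.1125, 1.6125, 2.4125, 3.6125, -2.8875, -3.2875, -4.1875
Numerator Σ_{t=1}^{5}(z_t−z̄)(z_{t+3}−z̄) = -21.0055
Denominator Σ(z_t−z̄)² = 64.9888
r_3 = -21.0055 / 64.9888 = -0.323

-0.323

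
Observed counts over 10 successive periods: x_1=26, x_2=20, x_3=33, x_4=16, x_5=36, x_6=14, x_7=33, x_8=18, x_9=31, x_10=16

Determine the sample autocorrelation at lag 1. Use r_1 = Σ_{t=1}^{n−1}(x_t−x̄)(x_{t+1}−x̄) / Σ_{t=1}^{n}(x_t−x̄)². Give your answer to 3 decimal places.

-0.904

Mean x̄ = (26 + 20 + 33 + 16 + 36 + 14 + 33 + 18 + 31 + 16)/10 = 24.3000
Numerator Σ_{t=1}^{9}(x_t−x̄)(x_{t+1}−x̄) = -576.7900
Denominator Σ(x_t−x̄)² = 638.1000
r_1 = -576.7900 / 638.1000 = -0.904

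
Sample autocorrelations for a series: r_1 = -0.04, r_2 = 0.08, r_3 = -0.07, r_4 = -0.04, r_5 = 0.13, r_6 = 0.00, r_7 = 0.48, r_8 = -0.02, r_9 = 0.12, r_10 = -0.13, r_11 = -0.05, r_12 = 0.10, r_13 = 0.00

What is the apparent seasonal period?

The largest autocorrelation is r_7 = 0.48; the remaining lags stay at or below 0.13.
The dominant spike at lag 7 indicates a seasonal period of 7.

7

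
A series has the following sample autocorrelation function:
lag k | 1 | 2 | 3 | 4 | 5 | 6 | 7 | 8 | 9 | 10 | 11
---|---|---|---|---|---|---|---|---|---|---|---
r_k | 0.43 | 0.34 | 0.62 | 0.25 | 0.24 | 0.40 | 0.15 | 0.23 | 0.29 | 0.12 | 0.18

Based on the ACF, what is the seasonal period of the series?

The largest autocorrelation is r_3 = 0.62; the remaining lags stay at or below 0.43. The elevated value at lag 1 (0.43), dropping to 0.34 at lag 2, reflects decaying short-term dependence rather than seasonality.
The dominant spike at lag 3 indicates a seasonal period of 3.

3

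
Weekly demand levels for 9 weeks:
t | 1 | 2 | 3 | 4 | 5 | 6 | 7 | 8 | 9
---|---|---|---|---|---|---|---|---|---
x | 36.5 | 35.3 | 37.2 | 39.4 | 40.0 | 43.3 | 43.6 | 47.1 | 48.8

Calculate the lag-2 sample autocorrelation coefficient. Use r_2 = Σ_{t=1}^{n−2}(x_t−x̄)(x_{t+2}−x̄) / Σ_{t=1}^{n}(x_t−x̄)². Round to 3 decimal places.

Mean x̄ = (36.5 + 35.3 + 37.2 + 39.4 + 40.0 + 43.3 + 43.6 + 47.1 + 48.8)/9 = 41.2444
Σ(x_t−x̄)(x_{t+2}−x̄) = (19.1886) + (10.9642) + (5.0331) + (-3.7914) + (-2.9314) + (12.0364) + (17.7975) = 58.2972
Denominator Σ(x_t−x̄)² = 180.3022
r_2 = 58.2972 / 180.3022 = 0.323

0.323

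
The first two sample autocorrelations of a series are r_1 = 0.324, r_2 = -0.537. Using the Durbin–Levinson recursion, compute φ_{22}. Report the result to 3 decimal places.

-0.717

φ_{22} = (r_2 − r_1²) / (1 − r_1²)
r_1² = (0.324)² = 0.104976
Numerator = -0.537 − 0.1050 = -0.6420; denominator = 1 − 0.1050 = 0.8950
φ_{22} = -0.6420 / 0.8950 = -0.717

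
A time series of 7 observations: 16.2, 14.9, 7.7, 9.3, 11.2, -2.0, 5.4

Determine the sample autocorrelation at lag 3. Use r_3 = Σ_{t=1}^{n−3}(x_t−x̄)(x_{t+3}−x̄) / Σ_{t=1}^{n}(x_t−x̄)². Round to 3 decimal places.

Mean x̄ = (16.2 + 14.9 + 7.7 + 9.3 + 11.2 − 2.0 + 5.4)/7 = 8.9571
Σ(x_t−x̄)(x_{t+3}−x̄) = (2.4833) + (13.3290) + (13.7747) + (-1.2196) = 28.3673
Denominator Σ(x_t−x̄)² = 227.2171
r_3 = 28.3673 / 227.2171 = 0.125

0.125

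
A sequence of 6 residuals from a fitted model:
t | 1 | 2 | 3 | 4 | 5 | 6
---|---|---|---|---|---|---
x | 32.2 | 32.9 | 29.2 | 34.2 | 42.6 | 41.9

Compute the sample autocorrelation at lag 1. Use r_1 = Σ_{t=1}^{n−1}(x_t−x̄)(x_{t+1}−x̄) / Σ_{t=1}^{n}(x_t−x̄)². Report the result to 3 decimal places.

0.461

Mean x̄ = (32.2 + 32.9 + 29.2 + 34.2 + 42.6 + 41.9)/6 = 35.5000
Deviations from mean: -3.3000, -2.6000, -6.3000, -1.3000, 7.1000, 6.4000
Σ(x_t−x̄)(x_{t+1}−x̄) = (8.5800) + (16.3800) + (8.1900) + (-9.2300) + (45.4400) = 69.3600
Denominator Σ(x_t−x̄)² = 150.4000
r_1 = 69.3600 / 150.4000 = 0.461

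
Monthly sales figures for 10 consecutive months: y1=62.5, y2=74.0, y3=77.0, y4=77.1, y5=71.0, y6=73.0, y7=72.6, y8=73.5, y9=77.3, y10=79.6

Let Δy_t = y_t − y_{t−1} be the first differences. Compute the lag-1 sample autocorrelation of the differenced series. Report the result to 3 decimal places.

0.135

First differences Δy: 11.5, 3.0, 0.1, -6.1, 2.0, -0.4, 0.9, 3.8, 2.3
Mean of differences = 1.9000
Numerator Σ(Δy_t−Δȳ)(Δy_{t+1}−Δȳ) = 23.1100
Denominator Σ(Δy_t−Δȳ)² = 170.6800
r_1(Δy) = 23.1100 / 170.6800 = 0.135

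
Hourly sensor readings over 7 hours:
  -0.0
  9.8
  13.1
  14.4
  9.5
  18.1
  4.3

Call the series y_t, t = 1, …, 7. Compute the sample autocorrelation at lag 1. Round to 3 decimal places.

-0.157

Mean ȳ = (-0.0 + 9.8 + 13.1 + 14.4 + 9.5 + 18.1 + 4.3)/7 = 9.8857
Deviations from mean: -9.8857, -0.0857, 3.2143, 4.5143, -0.3857, 8.2143, -5.5857
Numerator Σ_{t=1}^{6}(y_t−ȳ)(y_{t+1}−ȳ) = -35.7102
Denominator Σ(y_t−ȳ)² = 227.2686
r_1 = -35.7102 / 227.2686 = -0.157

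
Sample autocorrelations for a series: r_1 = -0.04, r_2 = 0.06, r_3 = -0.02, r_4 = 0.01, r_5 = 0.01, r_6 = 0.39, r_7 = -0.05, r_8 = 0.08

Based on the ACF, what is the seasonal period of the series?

6

The largest autocorrelation is r_6 = 0.39; the remaining lags stay at or below 0.08.
The dominant spike at lag 6 indicates a seasonal period of 6.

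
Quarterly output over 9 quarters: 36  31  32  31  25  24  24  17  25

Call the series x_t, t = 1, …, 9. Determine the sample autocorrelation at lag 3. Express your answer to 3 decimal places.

Mean x̄ = (36 + 31 + 32 + 31 + 25 + 24 + 24 + 17 + 25)/9 = 27.2222
Σ(x_t−x̄)(x_{t+3}−x̄) = (33.1605) + (-8.3951) + (-15.3951) + (-12.1728) + (22.7160) + (7.1605) = 27.0741
Denominator Σ(x_t−x̄)² = 263.5556
r_3 = 27.0741 / 263.5556 = 0.103

0.103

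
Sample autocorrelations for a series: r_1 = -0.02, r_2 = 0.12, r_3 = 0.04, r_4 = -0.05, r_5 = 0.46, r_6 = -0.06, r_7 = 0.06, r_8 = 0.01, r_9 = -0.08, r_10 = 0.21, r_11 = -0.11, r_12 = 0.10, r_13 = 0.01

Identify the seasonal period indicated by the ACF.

5

The largest autocorrelation is r_5 = 0.46, with a weaker echo at lag 10 (0.21); the remaining lags stay at or below 0.12.
The dominant spike at lag 5 indicates a seasonal period of 5.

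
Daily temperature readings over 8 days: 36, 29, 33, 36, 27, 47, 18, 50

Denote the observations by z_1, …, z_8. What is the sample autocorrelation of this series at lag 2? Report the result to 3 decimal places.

Mean z̄ = (36 + 29 + 33 + 36 + 27 + 47 + 18 + 50)/8 = 34.5000
Numerator Σ_{t=1}^{6}(z_t−z̄)(z_{t+2}−z̄) = 337.0000
Denominator Σ(z_t−z̄)² = 762.0000
r_2 = 337.0000 / 762.0000 = 0.442

0.442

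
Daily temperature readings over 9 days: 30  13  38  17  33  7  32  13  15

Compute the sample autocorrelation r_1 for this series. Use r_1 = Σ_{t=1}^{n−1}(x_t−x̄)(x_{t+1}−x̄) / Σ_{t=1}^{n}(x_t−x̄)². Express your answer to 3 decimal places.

-0.692

Mean x̄ = (30 + 13 + 38 + 17 + 33 + 7 + 32 + 13 + 15)/9 = 22.0000
Numerator Σ_{t=1}^{8}(x_t−x̄)(x_{t+1}−x̄) = -693.0000
Denominator Σ(x_t−x̄)² = 1002.0000
r_1 = -693.0000 / 1002.0000 = -0.692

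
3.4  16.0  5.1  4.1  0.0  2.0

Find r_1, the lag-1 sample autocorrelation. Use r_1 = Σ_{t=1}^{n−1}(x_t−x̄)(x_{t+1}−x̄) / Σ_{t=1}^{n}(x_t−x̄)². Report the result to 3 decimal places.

0.015

Mean x̄ = (3.4 + 16.0 + 5.1 + 4.1 + 0.0 + 2.0)/6 = 5.1000
Deviations from mean: -1.7000, 10.9000, 0.0000, -1.0000, -5.1000, -3.1000
Σ(x_t−x̄)(x_{t+1}−x̄) = (-18.5300) + (0.0000) + (0.0000) + (5.1000) + (15.8100) = 2.3800
Denominator Σ(x_t−x̄)² = 158.3200
r_1 = 2.3800 / 158.3200 = 0.015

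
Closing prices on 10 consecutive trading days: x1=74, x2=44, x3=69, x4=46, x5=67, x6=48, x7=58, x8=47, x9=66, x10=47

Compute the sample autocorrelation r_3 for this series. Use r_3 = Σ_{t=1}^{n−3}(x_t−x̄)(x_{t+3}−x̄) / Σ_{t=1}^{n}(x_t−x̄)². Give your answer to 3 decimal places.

-0.533

Mean x̄ = (74 + 44 + 69 + 46 + 67 + 48 + 58 + 47 + 66 + 47)/10 = 56.6000
Numerator Σ_{t=1}^{7}(x_t−x̄)(x_{t+3}−x̄) = -631.0800
Denominator Σ(x_t−x̄)² = 1184.4000
r_3 = -631.0800 / 1184.4000 = -0.533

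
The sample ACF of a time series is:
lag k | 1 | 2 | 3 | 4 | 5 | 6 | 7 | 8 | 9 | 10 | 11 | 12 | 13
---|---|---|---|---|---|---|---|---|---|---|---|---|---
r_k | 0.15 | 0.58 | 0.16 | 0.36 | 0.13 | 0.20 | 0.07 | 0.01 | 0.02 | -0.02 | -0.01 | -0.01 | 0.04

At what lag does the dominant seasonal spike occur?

2

The largest autocorrelation is r_2 = 0.58, with weaker echoes at lags 4 (0.36) and 6 (0.20); the remaining lags stay at or below 0.16.
The dominant spike at lag 2 indicates a seasonal period of 2.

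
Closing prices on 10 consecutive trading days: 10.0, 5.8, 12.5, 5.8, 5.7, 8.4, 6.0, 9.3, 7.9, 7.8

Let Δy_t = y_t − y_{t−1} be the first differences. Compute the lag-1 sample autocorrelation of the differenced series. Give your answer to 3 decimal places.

First differences Δy: -4.2, 6.7, -6.7, -0.1, 2.7, -2.4, 3.3, -1.4, -0.1
Mean of differences = -0.2444
Numerator Σ(Δy_t−Δȳ)(Δy_{t+1}−Δȳ) = -91.0564
Denominator Σ(Δy_t−Δȳ)² = 132.8022
r_1(Δy) = -91.0564 / 132.8022 = -0.686

-0.686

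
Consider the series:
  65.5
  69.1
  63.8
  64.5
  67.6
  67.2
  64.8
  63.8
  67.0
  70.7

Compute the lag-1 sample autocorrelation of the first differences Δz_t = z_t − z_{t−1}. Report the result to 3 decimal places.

First differences Δz: 3.6, -5.3, 0.7, 3.1, -0.4, -2.4, -1.0, 3.2, 3.7
Mean of differences = 0.5778
Numerator Σ(Δz_t−Δz̄)(Δz_{t+1}−Δz̄) = -8.9805
Denominator Σ(Δz_t−Δz̄)² = 78.9956
r_1(Δz) = -8.9805 / 78.9956 = -0.114

-0.114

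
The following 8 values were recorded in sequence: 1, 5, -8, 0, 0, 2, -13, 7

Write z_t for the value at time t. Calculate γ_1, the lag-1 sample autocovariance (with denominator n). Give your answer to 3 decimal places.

Mean z̄ = (1 + 5 − 8 + 0 + 0 + 2 − 13 + 7)/8 = -0.7500
Deviations: 1.7500, 5.7500, -7.2500, 0.7500, 0.7500, 2.7500, -12.2500, 7.7500
Σ_{t=1}^{7}(z_t−z̄)(z_{t+1}−z̄) = -163.0625
γ_1 = -163.0625 / 8 = -20.383

-20.383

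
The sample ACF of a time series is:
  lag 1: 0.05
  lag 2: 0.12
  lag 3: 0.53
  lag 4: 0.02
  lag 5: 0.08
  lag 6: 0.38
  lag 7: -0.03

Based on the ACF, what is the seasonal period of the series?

The largest autocorrelation is r_3 = 0.53, with a weaker echo at lag 6 (0.38); the remaining lags stay at or below 0.12.
The dominant spike at lag 3 indicates a seasonal period of 3.

3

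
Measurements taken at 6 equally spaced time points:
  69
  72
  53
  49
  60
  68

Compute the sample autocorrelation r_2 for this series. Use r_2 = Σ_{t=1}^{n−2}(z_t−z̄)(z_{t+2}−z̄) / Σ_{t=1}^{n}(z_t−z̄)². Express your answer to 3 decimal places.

-0.585

Mean z̄ = (69 + 72 + 53 + 49 + 60 + 68)/6 = 61.8333
Σ(z_t−z̄)(z_{t+2}−z̄) = (-63.3056) + (-130.4722) + (16.1944) + (-79.1389) = -256.7222
Denominator Σ(z_t−z̄)² = 438.8333
r_2 = -256.7222 / 438.8333 = -0.585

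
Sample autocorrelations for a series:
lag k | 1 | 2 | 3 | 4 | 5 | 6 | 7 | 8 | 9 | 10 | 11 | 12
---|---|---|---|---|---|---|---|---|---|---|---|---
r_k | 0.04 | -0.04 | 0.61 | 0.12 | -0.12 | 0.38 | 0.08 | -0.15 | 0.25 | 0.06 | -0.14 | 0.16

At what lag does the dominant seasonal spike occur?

The largest autocorrelation is r_3 = 0.61, with weaker echoes at lags 6 (0.38), 9 (0.25) and 12 (0.16); the remaining lags stay at or below 0.12.
The dominant spike at lag 3 indicates a seasonal period of 3.

3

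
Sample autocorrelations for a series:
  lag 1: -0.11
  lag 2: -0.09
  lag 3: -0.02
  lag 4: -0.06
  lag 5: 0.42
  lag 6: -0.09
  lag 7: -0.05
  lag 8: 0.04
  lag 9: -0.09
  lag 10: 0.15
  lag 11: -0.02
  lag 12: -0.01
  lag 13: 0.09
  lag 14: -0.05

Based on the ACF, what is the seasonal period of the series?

The largest autocorrelation is r_5 = 0.42, with a weaker echo at lag 10 (0.15); the remaining lags stay at or below 0.09.
The dominant spike at lag 5 indicates a seasonal period of 5.

5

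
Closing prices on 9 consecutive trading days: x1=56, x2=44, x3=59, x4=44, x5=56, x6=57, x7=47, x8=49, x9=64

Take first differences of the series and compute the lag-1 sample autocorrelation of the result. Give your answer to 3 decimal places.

First differences Δx: -12, 15, -15, 12, 1, -10, 2, 15
Mean of differences = 1.0000
Numerator Σ(Δx_t−Δx̄)(Δx_{t+1}−Δx̄) = -579.0000
Denominator Σ(Δx_t−Δx̄)² = 1060.0000
r_1(Δx) = -579.0000 / 1060.0000 = -0.546

-0.546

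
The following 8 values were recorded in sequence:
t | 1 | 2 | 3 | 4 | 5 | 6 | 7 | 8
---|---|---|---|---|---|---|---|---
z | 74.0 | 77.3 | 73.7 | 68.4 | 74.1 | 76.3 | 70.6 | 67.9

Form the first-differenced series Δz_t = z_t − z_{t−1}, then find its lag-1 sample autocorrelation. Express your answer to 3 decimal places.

-0.115

First differences Δz: 3.3, -3.6, -5.3, 5.7, 2.2, -5.7, -2.7
Mean of differences = -0.8714
Numerator Σ(Δz_t−Δz̄)(Δz_{t+1}−Δz̄) = -14.2180
Denominator Σ(Δz_t−Δz̄)² = 123.7343
r_1(Δz) = -14.2180 / 123.7343 = -0.115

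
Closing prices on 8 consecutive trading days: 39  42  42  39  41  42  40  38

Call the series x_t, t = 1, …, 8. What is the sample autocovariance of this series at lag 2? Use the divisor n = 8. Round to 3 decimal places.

Mean x̄ = (39 + 42 + 42 + 39 + 41 + 42 + 40 + 38)/8 = 40.3750
Deviations: -1.3750, 1.6250, 1.6250, -1.3750, 0.6250, 1.6250, -0.3750, -2.3750
Σ_{t=1}^{6}(x_t−x̄)(x_{t+2}−x̄) = -9.7813
γ_2 = -9.7813 / 8 = -1.223

-1.223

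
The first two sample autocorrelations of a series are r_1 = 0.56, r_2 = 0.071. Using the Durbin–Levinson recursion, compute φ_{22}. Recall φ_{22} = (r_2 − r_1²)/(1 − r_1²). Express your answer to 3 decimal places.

-0.353

φ_{22} = (r_2 − r_1²) / (1 − r_1²)
r_1² = (0.56)² = 0.3136
Numerator = 0.071 − 0.3136 = -0.2426; denominator = 1 − 0.3136 = 0.6864
φ_{22} = -0.2426 / 0.6864 = -0.353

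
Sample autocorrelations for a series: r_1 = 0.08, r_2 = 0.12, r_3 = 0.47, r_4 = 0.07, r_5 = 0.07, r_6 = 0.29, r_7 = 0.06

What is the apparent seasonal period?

The largest autocorrelation is r_3 = 0.47, with a weaker echo at lag 6 (0.29); the remaining lags stay at or below 0.12.
The dominant spike at lag 3 indicates a seasonal period of 3.

3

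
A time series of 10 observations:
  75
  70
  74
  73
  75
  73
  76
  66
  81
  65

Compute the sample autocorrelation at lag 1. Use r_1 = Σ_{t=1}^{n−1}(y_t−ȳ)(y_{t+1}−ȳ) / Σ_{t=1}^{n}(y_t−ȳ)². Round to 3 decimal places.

-0.733

Mean ȳ = (75 + 70 + 74 + 73 + 75 + 73 + 76 + 66 + 81 + 65)/10 = 72.8000
Numerator Σ_{t=1}^{9}(y_t−ȳ)(y_{t+1}−ȳ) = -149.2400
Denominator Σ(y_t−ȳ)² = 203.6000
r_1 = -149.2400 / 203.6000 = -0.733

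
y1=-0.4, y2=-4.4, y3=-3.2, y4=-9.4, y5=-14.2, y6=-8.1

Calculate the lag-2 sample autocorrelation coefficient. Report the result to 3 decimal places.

-0.055

Mean ȳ = (-0.4 − 4.4 − 3.2 − 9.4 − 14.2 − 8.1)/6 = -6.6167
Deviations from mean: 6.2167, 2.2167, 3.4167, -2.7833, -7.5833, -1.4833
Σ(y_t−ȳ)(y_{t+2}−ȳ) = (21.2403) + (-6.1697) + (-25.9097) + (4.1286) = -6.7106
Denominator Σ(y_t−ȳ)² = 122.6883
r_2 = -6.7106 / 122.6883 = -0.055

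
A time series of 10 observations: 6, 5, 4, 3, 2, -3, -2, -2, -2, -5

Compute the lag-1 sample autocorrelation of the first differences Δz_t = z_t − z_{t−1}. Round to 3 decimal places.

First differences Δz: -1, -1, -1, -1, -5, 1, 0, 0, -3
Mean of differences = -1.2222
Numerator Σ(Δz_t−Δz̄)(Δz_{t+1}−Δz̄) = -7.0494
Denominator Σ(Δz_t−Δz̄)² = 25.5556
r_1(Δz) = -7.0494 / 25.5556 = -0.276

-0.276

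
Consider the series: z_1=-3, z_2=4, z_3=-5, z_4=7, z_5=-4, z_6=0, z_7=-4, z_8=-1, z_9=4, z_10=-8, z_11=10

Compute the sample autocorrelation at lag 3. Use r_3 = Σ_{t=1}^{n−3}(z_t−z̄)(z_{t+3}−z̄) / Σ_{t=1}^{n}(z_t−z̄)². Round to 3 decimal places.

-0.125

Mean z̄ = (-3 + 4 − 5 + 7 − 4 + 0 − 4 − 1 + 4 − 8 + 10)/11 = 0.0000
Numerator Σ_{t=1}^{8}(z_t−z̄)(z_{t+3}−z̄) = -39.0000
Denominator Σ(z_t−z̄)² = 312.0000
r_3 = -39.0000 / 312.0000 = -0.125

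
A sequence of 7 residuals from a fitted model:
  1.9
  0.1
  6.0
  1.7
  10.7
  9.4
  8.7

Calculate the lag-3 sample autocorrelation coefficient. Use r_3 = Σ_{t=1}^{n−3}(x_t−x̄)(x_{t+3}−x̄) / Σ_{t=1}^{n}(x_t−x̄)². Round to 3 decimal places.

-0.225

Mean x̄ = (1.9 + 0.1 + 6.0 + 1.7 + 10.7 + 9.4 + 8.7)/7 = 5.5000
Deviations from mean: -3.6000, -5.4000, 0.5000, -3.8000, 5.2000, 3.9000, 3.2000
Numerator Σ_{t=1}^{4}(x_t−x̄)(x_{t+3}−x̄) = -24.6100
Denominator Σ(x_t−x̄)² = 109.3000
r_3 = -24.6100 / 109.3000 = -0.225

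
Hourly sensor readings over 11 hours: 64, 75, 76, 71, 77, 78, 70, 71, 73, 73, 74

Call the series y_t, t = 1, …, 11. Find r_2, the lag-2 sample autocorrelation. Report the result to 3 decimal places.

-0.331

Mean ȳ = (64 + 75 + 76 + 71 + 77 + 78 + 70 + 71 + 73 + 73 + 74)/11 = 72.9091
Numerator Σ_{t=1}^{9}(y_t−ȳ)(y_{t+2}−ȳ) = -50.5620
Denominator Σ(y_t−ȳ)² = 152.9091
r_2 = -50.5620 / 152.9091 = -0.331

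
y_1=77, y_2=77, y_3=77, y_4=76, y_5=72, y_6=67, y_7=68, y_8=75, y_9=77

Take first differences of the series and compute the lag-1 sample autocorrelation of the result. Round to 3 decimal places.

0.417

First differences Δy: 0, 0, -1, -4, -5, 1, 7, 2
Mean of differences = 0.0000
Numerator Σ(Δy_t−Δȳ)(Δy_{t+1}−Δȳ) = 40.0000
Denominator Σ(Δy_t−Δȳ)² = 96.0000
r_1(Δy) = 40.0000 / 96.0000 = 0.417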